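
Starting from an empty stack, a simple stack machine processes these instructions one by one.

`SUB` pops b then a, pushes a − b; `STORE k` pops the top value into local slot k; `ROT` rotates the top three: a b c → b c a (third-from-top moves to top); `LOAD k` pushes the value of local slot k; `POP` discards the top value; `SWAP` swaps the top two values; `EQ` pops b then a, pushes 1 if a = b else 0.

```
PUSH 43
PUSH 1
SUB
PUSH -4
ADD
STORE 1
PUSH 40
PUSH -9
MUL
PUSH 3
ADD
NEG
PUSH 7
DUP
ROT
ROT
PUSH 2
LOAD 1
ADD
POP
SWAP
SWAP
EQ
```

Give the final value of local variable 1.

PUSH 43  43
PUSH 1   43 1
SUB      42
PUSH -4  42 -4
ADD      38
STORE 1  (empty)
PUSH 40  40
PUSH -9  40 -9
MUL      -360
PUSH 3   -360 3
ADD      -357
NEG      357
PUSH 7   357 7
DUP      357 7 7
ROT      7 7 357
ROT      7 357 7
PUSH 2   7 357 7 2
LOAD 1   7 357 7 2 38
ADD      7 357 7 40
POP      7 357 7
SWAP     7 7 357
SWAP     7 357 7
EQ       7 0

38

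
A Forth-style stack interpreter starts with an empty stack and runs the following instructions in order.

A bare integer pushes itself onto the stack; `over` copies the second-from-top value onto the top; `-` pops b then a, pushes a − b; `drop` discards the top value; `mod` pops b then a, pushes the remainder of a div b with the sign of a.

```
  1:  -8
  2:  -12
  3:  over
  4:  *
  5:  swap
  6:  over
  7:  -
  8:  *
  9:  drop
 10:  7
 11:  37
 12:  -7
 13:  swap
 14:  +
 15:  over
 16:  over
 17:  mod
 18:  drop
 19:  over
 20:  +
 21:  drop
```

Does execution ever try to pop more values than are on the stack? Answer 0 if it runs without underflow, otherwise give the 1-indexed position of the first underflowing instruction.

-8   → [-8]
-12  → [-8, -12]
over → [-8, -12, -8]
*    → [-8, 96]
swap → [96, -8]
over → [96, -8, 96]
-    → [96, -104]
*    → [-9984]
drop → []
7    → [7]
37   → [7, 37]
-7   → [7, 37, -7]
swap → [7, -7, 37]
+    → [7, 30]
over → [7, 30, 7]
over → [7, 30, 7, 30]
mod  → [7, 30, 7]
drop → [7, 30]
over → [7, 30, 7]
+    → [7, 37]
drop → [7]

0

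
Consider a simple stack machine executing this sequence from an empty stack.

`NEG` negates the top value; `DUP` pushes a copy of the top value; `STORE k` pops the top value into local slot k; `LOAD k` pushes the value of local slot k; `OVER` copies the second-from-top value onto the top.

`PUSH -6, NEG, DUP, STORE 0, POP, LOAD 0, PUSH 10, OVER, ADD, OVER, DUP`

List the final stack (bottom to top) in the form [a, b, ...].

PUSH -6 -> -6
NEG     -> 6
DUP     -> 6 6
STORE 0 -> 6
POP     -> (empty)
LOAD 0  -> 6
PUSH 10 -> 6 10
OVER    -> 6 10 6
ADD     -> 6 16
OVER    -> 6 16 6
DUP     -> 6 16 6 6

[6, 16, 6, 6]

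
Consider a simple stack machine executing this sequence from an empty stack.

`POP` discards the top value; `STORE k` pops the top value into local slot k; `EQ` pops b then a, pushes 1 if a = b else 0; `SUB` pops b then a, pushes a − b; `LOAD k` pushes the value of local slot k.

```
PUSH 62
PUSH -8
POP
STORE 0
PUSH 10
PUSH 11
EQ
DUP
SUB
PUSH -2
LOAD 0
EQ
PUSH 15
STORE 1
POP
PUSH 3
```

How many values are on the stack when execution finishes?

2

PUSH 62  [62]
PUSH -8  [62, -8]
POP      [62]
STORE 0  []
PUSH 10  [10]
PUSH 11  [10, 11]
EQ       [0]
DUP      [0, 0]
SUB      [0]
PUSH -2  [0, -2]
LOAD 0   [0, -2, 62]
EQ       [0, 0]
PUSH 15  [0, 0, 15]
STORE 1  [0, 0]
POP      [0]
PUSH 3   [0, 3]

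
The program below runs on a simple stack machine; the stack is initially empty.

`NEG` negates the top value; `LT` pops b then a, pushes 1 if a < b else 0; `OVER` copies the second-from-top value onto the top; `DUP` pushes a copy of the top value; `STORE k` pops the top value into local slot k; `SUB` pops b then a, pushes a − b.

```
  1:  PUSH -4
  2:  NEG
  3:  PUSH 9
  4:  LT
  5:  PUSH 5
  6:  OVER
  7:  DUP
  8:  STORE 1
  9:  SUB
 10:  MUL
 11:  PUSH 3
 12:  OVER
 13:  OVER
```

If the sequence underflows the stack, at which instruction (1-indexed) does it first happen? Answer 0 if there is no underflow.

0

PUSH -4 → -4
NEG     → 4
PUSH 9  → 4 9
LT      → 1
PUSH 5  → 1 5
OVER    → 1 5 1
DUP     → 1 5 1 1
STORE 1 → 1 5 1
SUB     → 1 4
MUL     → 4
PUSH 3  → 4 3
OVER    → 4 3 4
OVER    → 4 3 4 3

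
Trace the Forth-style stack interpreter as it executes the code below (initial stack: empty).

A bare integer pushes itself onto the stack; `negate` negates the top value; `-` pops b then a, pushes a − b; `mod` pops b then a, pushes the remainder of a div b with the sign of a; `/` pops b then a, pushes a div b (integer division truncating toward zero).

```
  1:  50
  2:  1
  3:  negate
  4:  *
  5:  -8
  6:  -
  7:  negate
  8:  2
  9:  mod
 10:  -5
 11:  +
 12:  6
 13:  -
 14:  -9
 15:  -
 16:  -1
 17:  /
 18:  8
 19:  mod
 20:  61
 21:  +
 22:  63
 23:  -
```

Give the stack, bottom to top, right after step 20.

[2, 61]

50     -> 50
1      -> 50 1
negate -> 50 -1
*      -> -50
-8     -> -50 -8
-      -> -42
negate -> 42
2      -> 42 2
mod    -> 0
-5     -> 0 -5
+      -> -5
6      -> -5 6
-      -> -11
-9     -> -11 -9
-      -> -2
-1     -> -2 -1
/      -> 2
8      -> 2 8
mod    -> 2
61     -> 2 61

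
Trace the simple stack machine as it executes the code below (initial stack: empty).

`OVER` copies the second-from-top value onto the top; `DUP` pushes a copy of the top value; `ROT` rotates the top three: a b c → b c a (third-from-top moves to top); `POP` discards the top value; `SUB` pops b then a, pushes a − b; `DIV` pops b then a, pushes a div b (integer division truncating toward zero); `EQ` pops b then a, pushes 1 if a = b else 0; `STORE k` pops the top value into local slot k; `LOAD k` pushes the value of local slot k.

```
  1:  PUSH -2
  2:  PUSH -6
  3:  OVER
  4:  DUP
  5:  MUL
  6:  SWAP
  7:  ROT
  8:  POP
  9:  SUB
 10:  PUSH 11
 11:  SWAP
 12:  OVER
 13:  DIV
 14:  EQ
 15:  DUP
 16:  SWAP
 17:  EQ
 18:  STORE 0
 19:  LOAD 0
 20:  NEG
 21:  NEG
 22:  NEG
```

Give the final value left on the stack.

PUSH -2  -2
PUSH -6  -2 -6
OVER     -2 -6 -2
DUP      -2 -6 -2 -2
MUL      -2 -6 4
SWAP     -2 4 -6
ROT      4 -6 -2
POP      4 -6
SUB      10
PUSH 11  10 11
SWAP     11 10
OVER     11 10 11
DIV      11 0
EQ       0
DUP      0 0
SWAP     0 0
EQ       1
STORE 0  (empty)
LOAD 0   1
NEG      -1
NEG      1
NEG      -1

-1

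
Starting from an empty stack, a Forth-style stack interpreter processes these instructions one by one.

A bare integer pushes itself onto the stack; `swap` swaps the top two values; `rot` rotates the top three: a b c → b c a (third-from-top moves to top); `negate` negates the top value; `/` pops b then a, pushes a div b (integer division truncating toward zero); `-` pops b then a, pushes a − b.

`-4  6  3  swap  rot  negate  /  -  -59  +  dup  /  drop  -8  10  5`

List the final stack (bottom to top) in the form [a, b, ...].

-4      [-4]
6       [-4, 6]
3       [-4, 6, 3]
swap    [-4, 3, 6]
rot     [3, 6, -4]
negate  [3, 6, 4]
/       [3, 1]
-       [2]
-59     [2, -59]
+       [-57]
dup     [-57, -57]
/       [1]
drop    []
-8      [-8]
10      [-8, 10]
5       [-8, 10, 5]

[-8, 10, 5]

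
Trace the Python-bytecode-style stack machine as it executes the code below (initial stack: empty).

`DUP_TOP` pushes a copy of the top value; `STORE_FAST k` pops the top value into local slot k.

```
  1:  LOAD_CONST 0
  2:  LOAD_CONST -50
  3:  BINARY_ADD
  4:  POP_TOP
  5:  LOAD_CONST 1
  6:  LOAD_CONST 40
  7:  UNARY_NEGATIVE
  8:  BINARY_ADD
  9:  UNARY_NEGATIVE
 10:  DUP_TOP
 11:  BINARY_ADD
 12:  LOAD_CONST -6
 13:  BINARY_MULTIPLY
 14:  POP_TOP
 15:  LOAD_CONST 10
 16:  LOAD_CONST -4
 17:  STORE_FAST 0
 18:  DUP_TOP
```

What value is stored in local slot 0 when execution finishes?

-4

LOAD_CONST 0    -> [0]
LOAD_CONST -50  -> [0, -50]
BINARY_ADD      -> [-50]
POP_TOP         -> []
LOAD_CONST 1    -> [1]
LOAD_CONST 40   -> [1, 40]
UNARY_NEGATIVE  -> [1, -40]
BINARY_ADD      -> [-39]
UNARY_NEGATIVE  -> [39]
DUP_TOP         -> [39, 39]
BINARY_ADD      -> [78]
LOAD_CONST -6   -> [78, -6]
BINARY_MULTIPLY -> [-468]
POP_TOP         -> []
LOAD_CONST 10   -> [10]
LOAD_CONST -4   -> [10, -4]
STORE_FAST 0    -> [10]
DUP_TOP         -> [10, 10]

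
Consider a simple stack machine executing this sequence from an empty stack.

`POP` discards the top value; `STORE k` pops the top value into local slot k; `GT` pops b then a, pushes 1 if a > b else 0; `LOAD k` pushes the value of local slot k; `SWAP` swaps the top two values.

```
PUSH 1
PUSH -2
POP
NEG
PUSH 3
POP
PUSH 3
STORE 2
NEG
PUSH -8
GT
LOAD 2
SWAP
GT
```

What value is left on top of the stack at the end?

1

PUSH 1  : 1
PUSH -2 : 1 -2
POP     : 1
NEG     : -1
PUSH 3  : -1 3
POP     : -1
PUSH 3  : -1 3
STORE 2 : -1
NEG     : 1
PUSH -8 : 1 -8
GT      : 1
LOAD 2  : 1 3
SWAP    : 3 1
GT      : 1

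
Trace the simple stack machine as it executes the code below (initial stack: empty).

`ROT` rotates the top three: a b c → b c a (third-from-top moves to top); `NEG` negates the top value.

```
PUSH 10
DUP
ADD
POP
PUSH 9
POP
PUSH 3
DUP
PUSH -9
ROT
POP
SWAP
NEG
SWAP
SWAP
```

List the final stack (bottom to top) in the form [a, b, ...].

[-9, -3]

PUSH 10  [10]
DUP      [10, 10]
ADD      [20]
POP      []
PUSH 9   [9]
POP      []
PUSH 3   [3]
DUP      [3, 3]
PUSH -9  [3, 3, -9]
ROT      [3, -9, 3]
POP      [3, -9]
SWAP     [-9, 3]
NEG      [-9, -3]
SWAP     [-3, -9]
SWAP     [-9, -3]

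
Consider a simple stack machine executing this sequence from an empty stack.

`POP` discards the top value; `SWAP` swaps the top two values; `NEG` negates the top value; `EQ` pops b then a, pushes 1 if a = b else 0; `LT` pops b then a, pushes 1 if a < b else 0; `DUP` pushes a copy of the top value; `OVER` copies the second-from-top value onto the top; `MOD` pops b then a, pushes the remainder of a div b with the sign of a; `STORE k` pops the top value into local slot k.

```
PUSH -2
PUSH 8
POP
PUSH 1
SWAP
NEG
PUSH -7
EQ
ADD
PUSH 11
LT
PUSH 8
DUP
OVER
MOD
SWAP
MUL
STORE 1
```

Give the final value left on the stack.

1

PUSH -2 -> [-2]
PUSH 8  -> [-2, 8]
POP     -> [-2]
PUSH 1  -> [-2, 1]
SWAP    -> [1, -2]
NEG     -> [1, 2]
PUSH -7 -> [1, 2, -7]
EQ      -> [1, 0]
ADD     -> [1]
PUSH 11 -> [1, 11]
LT      -> [1]
PUSH 8  -> [1, 8]
DUP     -> [1, 8, 8]
OVER    -> [1, 8, 8, 8]
MOD     -> [1, 8, 0]
SWAP    -> [1, 0, 8]
MUL     -> [1, 0]
STORE 1 -> [1]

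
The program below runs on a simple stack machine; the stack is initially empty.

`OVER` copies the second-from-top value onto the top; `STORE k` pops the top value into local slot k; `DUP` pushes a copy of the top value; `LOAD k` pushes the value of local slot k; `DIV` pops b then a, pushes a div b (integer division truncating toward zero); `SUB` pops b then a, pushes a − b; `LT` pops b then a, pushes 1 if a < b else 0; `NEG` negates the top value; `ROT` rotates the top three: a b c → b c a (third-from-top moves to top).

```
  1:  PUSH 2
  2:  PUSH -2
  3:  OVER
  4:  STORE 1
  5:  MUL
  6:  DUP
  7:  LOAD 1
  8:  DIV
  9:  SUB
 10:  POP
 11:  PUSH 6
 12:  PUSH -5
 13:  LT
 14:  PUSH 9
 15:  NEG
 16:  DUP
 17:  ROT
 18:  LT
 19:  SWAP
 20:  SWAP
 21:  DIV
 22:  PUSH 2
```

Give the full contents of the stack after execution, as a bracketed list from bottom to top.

PUSH 2  -> [2]
PUSH -2 -> [2, -2]
OVER    -> [2, -2, 2]
STORE 1 -> [2, -2]
MUL     -> [-4]
DUP     -> [-4, -4]
LOAD 1  -> [-4, -4, 2]
DIV     -> [-4, -2]
SUB     -> [-2]
POP     -> []
PUSH 6  -> [6]
PUSH -5 -> [6, -5]
LT      -> [0]
PUSH 9  -> [0, 9]
NEG     -> [0, -9]
DUP     -> [0, -9, -9]
ROT     -> [-9, -9, 0]
LT      -> [-9, 1]
SWAP    -> [1, -9]
SWAP    -> [-9, 1]
DIV     -> [-9]
PUSH 2  -> [-9, 2]

[-9, 2]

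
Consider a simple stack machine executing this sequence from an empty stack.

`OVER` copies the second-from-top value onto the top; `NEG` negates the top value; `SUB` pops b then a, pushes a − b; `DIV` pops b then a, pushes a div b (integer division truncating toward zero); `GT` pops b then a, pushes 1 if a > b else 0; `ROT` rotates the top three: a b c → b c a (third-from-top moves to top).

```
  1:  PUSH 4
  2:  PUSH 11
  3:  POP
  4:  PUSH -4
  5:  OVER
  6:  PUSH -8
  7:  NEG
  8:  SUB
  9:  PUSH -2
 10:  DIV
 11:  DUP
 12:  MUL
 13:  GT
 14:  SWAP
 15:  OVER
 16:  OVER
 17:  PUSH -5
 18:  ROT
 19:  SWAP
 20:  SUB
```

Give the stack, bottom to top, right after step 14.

[0, 4]

PUSH 4  -> 4
PUSH 11 -> 4 11
POP     -> 4
PUSH -4 -> 4 -4
OVER    -> 4 -4 4
PUSH -8 -> 4 -4 4 -8
NEG     -> 4 -4 4 8
SUB     -> 4 -4 -4
PUSH -2 -> 4 -4 -4 -2
DIV     -> 4 -4 2
DUP     -> 4 -4 2 2
MUL     -> 4 -4 4
GT      -> 4 0
SWAP    -> 0 4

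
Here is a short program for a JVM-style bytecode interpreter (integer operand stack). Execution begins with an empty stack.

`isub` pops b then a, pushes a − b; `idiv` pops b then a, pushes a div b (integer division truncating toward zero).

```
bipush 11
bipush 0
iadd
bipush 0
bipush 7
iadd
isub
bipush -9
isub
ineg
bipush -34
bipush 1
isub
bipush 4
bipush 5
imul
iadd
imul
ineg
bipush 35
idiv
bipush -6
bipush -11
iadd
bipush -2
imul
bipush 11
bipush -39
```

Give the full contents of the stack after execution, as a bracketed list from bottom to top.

[-5, 34, 11, -39]

bipush 11  : 11
bipush 0   : 11 0
iadd       : 11
bipush 0   : 11 0
bipush 7   : 11 0 7
iadd       : 11 7
isub       : 4
bipush -9  : 4 -9
isub       : 13
ineg       : -13
bipush -34 : -13 -34
bipush 1   : -13 -34 1
isub       : -13 -35
bipush 4   : -13 -35 4
bipush 5   : -13 -35 4 5
imul       : -13 -35 20
iadd       : -13 -15
imul       : 195
ineg       : -195
bipush 35  : -195 35
idiv       : -5
bipush -6  : -5 -6
bipush -11 : -5 -6 -11
iadd       : -5 -17
bipush -2  : -5 -17 -2
imul       : -5 34
bipush 11  : -5 34 11
bipush -39 : -5 34 11 -39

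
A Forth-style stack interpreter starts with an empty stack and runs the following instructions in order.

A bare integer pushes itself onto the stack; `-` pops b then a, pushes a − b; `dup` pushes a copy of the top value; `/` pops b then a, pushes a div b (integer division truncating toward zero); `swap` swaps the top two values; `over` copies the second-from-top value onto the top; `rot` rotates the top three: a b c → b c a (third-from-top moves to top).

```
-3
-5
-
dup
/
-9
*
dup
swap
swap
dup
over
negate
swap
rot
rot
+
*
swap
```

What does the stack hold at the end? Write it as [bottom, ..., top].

[0, -9]

-3     : [-3]
-5     : [-3, -5]
-      : [2]
dup    : [2, 2]
/      : [1]
-9     : [1, -9]
*      : [-9]
dup    : [-9, -9]
swap   : [-9, -9]
swap   : [-9, -9]
dup    : [-9, -9, -9]
over   : [-9, -9, -9, -9]
negate : [-9, -9, -9, 9]
swap   : [-9, -9, 9, -9]
rot    : [-9, 9, -9, -9]
rot    : [-9, -9, -9, 9]
+      : [-9, -9, 0]
*      : [-9, 0]
swap   : [0, -9]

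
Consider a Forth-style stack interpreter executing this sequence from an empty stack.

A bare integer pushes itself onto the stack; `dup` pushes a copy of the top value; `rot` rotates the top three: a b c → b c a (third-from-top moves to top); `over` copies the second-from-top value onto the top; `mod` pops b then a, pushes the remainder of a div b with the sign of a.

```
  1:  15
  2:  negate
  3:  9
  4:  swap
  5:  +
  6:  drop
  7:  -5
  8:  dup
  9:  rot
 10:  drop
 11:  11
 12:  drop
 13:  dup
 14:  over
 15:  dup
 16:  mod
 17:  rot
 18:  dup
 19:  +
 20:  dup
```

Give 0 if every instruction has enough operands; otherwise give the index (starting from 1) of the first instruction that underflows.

15     -> 15
negate -> -15
9      -> -15 9
swap   -> 9 -15
+      -> -6
drop   -> (empty)
-5     -> -5
dup    -> -5 -5
rot  — needs 3 operands, stack has 2 → underflow

9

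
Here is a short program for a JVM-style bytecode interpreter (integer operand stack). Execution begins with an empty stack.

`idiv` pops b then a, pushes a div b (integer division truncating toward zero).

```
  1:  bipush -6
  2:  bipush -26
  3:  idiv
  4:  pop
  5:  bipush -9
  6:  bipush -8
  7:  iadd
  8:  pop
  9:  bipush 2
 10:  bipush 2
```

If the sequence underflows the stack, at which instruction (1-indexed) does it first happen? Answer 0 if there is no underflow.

bipush -6  -> -6
bipush -26 -> -6 -26
idiv       -> 0
pop        -> (empty)
bipush -9  -> -9
bipush -8  -> -9 -8
iadd       -> -17
pop        -> (empty)
bipush 2   -> 2
bipush 2   -> 2 2

0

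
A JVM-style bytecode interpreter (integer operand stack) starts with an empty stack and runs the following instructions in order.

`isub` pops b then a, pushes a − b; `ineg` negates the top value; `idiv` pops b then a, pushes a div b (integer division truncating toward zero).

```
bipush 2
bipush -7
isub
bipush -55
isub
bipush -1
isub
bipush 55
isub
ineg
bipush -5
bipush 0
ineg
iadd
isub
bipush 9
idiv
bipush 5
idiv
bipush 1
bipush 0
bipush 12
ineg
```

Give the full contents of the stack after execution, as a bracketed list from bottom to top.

bipush 2    2
bipush -7   2 -7
isub        9
bipush -55  9 -55
isub        64
bipush -1   64 -1
isub        65
bipush 55   65 55
isub        10
ineg        -10
bipush -5   -10 -5
bipush 0    -10 -5 0
ineg        -10 -5 0
iadd        -10 -5
isub        -5
bipush 9    -5 9
idiv        0
bipush 5    0 5
idiv        0
bipush 1    0 1
bipush 0    0 1 0
bipush 12   0 1 0 12
ineg        0 1 0 -12

[0, 1, 0, -12]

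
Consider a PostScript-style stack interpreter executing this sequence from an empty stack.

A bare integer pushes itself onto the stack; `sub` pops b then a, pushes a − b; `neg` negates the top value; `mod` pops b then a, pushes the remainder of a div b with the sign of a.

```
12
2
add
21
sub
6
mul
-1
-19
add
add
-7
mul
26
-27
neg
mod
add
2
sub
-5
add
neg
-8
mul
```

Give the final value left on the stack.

3624

12  : 12
2   : 12 2
add : 14
21  : 14 21
sub : -7
6   : -7 6
mul : -42
-1  : -42 -1
-19 : -42 -1 -19
add : -42 -20
add : -62
-7  : -62 -7
mul : 434
26  : 434 26
-27 : 434 26 -27
neg : 434 26 27
mod : 434 26
add : 460
2   : 460 2
sub : 458
-5  : 458 -5
add : 453
neg : -453
-8  : -453 -8
mul : 3624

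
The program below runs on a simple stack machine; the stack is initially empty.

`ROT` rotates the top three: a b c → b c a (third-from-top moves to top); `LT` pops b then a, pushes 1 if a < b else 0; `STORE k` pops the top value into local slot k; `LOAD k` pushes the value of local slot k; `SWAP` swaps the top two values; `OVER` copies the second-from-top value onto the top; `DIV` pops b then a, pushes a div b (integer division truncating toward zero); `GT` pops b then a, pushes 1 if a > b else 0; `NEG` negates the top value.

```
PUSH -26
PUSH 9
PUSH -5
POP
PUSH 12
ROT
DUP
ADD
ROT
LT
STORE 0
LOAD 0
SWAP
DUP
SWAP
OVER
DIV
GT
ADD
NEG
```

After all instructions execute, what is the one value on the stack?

-2

PUSH -26 : [-26]
PUSH 9   : [-26, 9]
PUSH -5  : [-26, 9, -5]
POP      : [-26, 9]
PUSH 12  : [-26, 9, 12]
ROT      : [9, 12, -26]
DUP      : [9, 12, -26, -26]
ADD      : [9, 12, -52]
ROT      : [12, -52, 9]
LT       : [12, 1]
STORE 0  : [12]
LOAD 0   : [12, 1]
SWAP     : [1, 12]
DUP      : [1, 12, 12]
SWAP     : [1, 12, 12]
OVER     : [1, 12, 12, 12]
DIV      : [1, 12, 1]
GT       : [1, 1]
ADD      : [2]
NEG      : [-2]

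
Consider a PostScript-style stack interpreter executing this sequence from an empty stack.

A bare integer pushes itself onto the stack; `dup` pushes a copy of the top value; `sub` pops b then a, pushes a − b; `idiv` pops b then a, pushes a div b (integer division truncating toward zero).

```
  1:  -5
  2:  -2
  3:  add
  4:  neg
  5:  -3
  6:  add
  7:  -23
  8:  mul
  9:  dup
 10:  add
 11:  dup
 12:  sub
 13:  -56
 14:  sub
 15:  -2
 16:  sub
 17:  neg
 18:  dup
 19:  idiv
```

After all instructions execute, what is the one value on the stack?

1

-5   → [-5]
-2   → [-5, -2]
add  → [-7]
neg  → [7]
-3   → [7, -3]
add  → [4]
-23  → [4, -23]
mul  → [-92]
dup  → [-92, -92]
add  → [-184]
dup  → [-184, -184]
sub  → [0]
-56  → [0, -56]
sub  → [56]
-2   → [56, -2]
sub  → [58]
neg  → [-58]
dup  → [-58, -58]
idiv → [1]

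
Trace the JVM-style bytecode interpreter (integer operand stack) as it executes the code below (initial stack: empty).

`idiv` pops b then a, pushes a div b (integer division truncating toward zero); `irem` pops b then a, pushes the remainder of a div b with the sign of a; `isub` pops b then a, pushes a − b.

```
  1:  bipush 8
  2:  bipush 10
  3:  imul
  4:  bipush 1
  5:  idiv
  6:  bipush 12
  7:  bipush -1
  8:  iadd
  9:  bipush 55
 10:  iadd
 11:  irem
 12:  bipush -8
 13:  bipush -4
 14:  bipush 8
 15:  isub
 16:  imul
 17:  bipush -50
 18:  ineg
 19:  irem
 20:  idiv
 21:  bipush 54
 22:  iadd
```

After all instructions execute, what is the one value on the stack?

bipush 8   → [8]
bipush 10  → [8, 10]
imul       → [80]
bipush 1   → [80, 1]
idiv       → [80]
bipush 12  → [80, 12]
bipush -1  → [80, 12, -1]
iadd       → [80, 11]
bipush 55  → [80, 11, 55]
iadd       → [80, 66]
irem       → [14]
bipush -8  → [14, -8]
bipush -4  → [14, -8, -4]
bipush 8   → [14, -8, -4, 8]
isub       → [14, -8, -12]
imul       → [14, 96]
bipush -50 → [14, 96, -50]
ineg       → [14, 96, 50]
irem       → [14, 46]
idiv       → [0]
bipush 54  → [0, 54]
iadd       → [54]

54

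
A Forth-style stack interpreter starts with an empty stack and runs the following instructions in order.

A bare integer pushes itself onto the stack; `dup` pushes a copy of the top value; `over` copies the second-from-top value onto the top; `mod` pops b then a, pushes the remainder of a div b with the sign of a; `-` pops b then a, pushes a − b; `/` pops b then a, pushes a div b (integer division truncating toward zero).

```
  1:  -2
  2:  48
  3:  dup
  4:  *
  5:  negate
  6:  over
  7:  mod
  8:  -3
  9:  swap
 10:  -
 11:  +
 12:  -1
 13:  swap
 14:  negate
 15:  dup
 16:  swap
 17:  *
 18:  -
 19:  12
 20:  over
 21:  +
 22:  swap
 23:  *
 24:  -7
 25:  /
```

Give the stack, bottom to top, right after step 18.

-2     -> -2
48     -> -2 48
dup    -> -2 48 48
*      -> -2 2304
negate -> -2 -2304
over   -> -2 -2304 -2
mod    -> -2 0
-3     -> -2 0 -3
swap   -> -2 -3 0
-      -> -2 -3
+      -> -5
-1     -> -5 -1
swap   -> -1 -5
negate -> -1 5
dup    -> -1 5 5
swap   -> -1 5 5
*      -> -1 25
-      -> -26

[-26]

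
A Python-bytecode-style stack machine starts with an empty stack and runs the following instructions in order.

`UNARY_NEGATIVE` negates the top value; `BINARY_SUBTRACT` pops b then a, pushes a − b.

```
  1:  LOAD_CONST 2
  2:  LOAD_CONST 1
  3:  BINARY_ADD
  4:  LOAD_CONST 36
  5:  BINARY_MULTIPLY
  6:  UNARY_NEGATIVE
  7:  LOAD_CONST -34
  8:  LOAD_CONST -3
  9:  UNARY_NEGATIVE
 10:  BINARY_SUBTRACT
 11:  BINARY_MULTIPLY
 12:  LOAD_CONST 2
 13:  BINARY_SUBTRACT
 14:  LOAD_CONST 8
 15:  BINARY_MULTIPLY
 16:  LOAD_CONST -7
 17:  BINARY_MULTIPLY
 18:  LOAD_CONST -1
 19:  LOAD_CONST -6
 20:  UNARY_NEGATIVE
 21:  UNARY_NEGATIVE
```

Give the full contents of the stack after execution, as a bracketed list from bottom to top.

[-223664, -1, -6]

LOAD_CONST 2    : 2
LOAD_CONST 1    : 2 1
BINARY_ADD      : 3
LOAD_CONST 36   : 3 36
BINARY_MULTIPLY : 108
UNARY_NEGATIVE  : -108
LOAD_CONST -34  : -108 -34
LOAD_CONST -3   : -108 -34 -3
UNARY_NEGATIVE  : -108 -34 3
BINARY_SUBTRACT : -108 -37
BINARY_MULTIPLY : 3996
LOAD_CONST 2    : 3996 2
BINARY_SUBTRACT : 3994
LOAD_CONST 8    : 3994 8
BINARY_MULTIPLY : 31952
LOAD_CONST -7   : 31952 -7
BINARY_MULTIPLY : -223664
LOAD_CONST -1   : -223664 -1
LOAD_CONST -6   : -223664 -1 -6
UNARY_NEGATIVE  : -223664 -1 6
UNARY_NEGATIVE  : -223664 -1 -6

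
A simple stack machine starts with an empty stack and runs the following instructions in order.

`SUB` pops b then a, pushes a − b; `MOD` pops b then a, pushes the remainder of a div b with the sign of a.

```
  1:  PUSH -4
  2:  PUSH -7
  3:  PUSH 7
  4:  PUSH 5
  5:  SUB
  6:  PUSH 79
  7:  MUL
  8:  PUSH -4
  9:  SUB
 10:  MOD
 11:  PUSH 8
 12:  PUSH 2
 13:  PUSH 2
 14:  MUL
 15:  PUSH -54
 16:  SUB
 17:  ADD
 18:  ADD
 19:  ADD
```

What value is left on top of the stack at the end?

55

PUSH -4  → [-4]
PUSH -7  → [-4, -7]
PUSH 7   → [-4, -7, 7]
PUSH 5   → [-4, -7, 7, 5]
SUB      → [-4, -7, 2]
PUSH 79  → [-4, -7, 2, 79]
MUL      → [-4, -7, 158]
PUSH -4  → [-4, -7, 158, -4]
SUB      → [-4, -7, 162]
MOD      → [-4, -7]
PUSH 8   → [-4, -7, 8]
PUSH 2   → [-4, -7, 8, 2]
PUSH 2   → [-4, -7, 8, 2, 2]
MUL      → [-4, -7, 8, 4]
PUSH -54 → [-4, -7, 8, 4, -54]
SUB      → [-4, -7, 8, 58]
ADD      → [-4, -7, 66]
ADD      → [-4, 59]
ADD      → [55]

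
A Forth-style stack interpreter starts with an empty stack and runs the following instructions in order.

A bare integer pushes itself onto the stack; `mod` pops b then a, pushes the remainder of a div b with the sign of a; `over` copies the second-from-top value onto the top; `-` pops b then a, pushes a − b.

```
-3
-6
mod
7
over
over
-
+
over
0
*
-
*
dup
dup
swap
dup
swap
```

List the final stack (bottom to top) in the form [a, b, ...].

[9, 9, 9, 9]

-3    [-3]
-6    [-3, -6]
mod   [-3]
7     [-3, 7]
over  [-3, 7, -3]
over  [-3, 7, -3, 7]
-     [-3, 7, -10]
+     [-3, -3]
over  [-3, -3, -3]
0     [-3, -3, -3, 0]
*     [-3, -3, 0]
-     [-3, -3]
*     [9]
dup   [9, 9]
dup   [9, 9, 9]
swap  [9, 9, 9]
dup   [9, 9, 9, 9]
swap  [9, 9, 9, 9]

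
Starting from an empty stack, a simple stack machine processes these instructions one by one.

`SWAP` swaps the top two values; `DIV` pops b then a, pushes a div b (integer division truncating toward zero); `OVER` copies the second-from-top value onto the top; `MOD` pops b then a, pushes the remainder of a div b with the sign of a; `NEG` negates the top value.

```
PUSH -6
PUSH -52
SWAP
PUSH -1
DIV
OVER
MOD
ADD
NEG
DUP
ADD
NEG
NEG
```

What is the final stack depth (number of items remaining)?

PUSH -6  -> [-6]
PUSH -52 -> [-6, -52]
SWAP     -> [-52, -6]
PUSH -1  -> [-52, -6, -1]
DIV      -> [-52, 6]
OVER     -> [-52, 6, -52]
MOD      -> [-52, 6]
ADD      -> [-46]
NEG      -> [46]
DUP      -> [46, 46]
ADD      -> [92]
NEG      -> [-92]
NEG      -> [92]

1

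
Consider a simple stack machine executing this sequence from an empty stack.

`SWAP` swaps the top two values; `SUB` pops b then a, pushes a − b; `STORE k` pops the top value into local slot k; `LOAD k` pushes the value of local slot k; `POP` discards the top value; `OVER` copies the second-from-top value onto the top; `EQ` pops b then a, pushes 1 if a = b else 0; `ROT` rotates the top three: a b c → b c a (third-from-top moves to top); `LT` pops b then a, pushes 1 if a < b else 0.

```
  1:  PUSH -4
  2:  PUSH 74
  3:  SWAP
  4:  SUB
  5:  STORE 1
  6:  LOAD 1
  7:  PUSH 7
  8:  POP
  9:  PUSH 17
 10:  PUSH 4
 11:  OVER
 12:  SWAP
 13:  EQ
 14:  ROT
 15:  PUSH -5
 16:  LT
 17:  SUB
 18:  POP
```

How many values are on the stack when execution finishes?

1

PUSH -4 -> [-4]
PUSH 74 -> [-4, 74]
SWAP    -> [74, -4]
SUB     -> [78]
STORE 1 -> []
LOAD 1  -> [78]
PUSH 7  -> [78, 7]
POP     -> [78]
PUSH 17 -> [78, 17]
PUSH 4  -> [78, 17, 4]
OVER    -> [78, 17, 4, 17]
SWAP    -> [78, 17, 17, 4]
EQ      -> [78, 17, 0]
ROT     -> [17, 0, 78]
PUSH -5 -> [17, 0, 78, -5]
LT      -> [17, 0, 0]
SUB     -> [17, 0]
POP     -> [17]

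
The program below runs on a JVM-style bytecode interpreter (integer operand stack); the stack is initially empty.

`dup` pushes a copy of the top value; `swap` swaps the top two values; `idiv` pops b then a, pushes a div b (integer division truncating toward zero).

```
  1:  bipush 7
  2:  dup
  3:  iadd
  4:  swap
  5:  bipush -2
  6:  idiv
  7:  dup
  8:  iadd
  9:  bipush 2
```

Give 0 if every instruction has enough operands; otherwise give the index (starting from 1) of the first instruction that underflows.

4

bipush 7  7
dup       7 7
iadd      14
swap  — needs 2 operands, stack has 1 → underflow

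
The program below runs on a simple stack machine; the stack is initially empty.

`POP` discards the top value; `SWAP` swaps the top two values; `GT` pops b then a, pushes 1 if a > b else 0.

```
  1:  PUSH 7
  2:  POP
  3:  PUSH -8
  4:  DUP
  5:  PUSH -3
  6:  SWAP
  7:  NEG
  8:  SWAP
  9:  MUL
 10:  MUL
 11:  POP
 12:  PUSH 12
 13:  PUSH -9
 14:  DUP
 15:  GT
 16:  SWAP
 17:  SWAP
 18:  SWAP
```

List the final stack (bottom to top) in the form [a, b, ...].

PUSH 7  → 7
POP     → (empty)
PUSH -8 → -8
DUP     → -8 -8
PUSH -3 → -8 -8 -3
SWAP    → -8 -3 -8
NEG     → -8 -3 8
SWAP    → -8 8 -3
MUL     → -8 -24
MUL     → 192
POP     → (empty)
PUSH 12 → 12
PUSH -9 → 12 -9
DUP     → 12 -9 -9
GT      → 12 0
SWAP    → 0 12
SWAP    → 12 0
SWAP    → 0 12

[0, 12]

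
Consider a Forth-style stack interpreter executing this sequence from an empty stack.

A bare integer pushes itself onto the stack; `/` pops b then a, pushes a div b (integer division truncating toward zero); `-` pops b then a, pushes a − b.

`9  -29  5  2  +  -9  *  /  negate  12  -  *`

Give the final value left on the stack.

-108

9      -> [9]
-29    -> [9, -29]
5      -> [9, -29, 5]
2      -> [9, -29, 5, 2]
+      -> [9, -29, 7]
-9     -> [9, -29, 7, -9]
*      -> [9, -29, -63]
/      -> [9, 0]
negate -> [9, 0]
12     -> [9, 0, 12]
-      -> [9, -12]
*      -> [-108]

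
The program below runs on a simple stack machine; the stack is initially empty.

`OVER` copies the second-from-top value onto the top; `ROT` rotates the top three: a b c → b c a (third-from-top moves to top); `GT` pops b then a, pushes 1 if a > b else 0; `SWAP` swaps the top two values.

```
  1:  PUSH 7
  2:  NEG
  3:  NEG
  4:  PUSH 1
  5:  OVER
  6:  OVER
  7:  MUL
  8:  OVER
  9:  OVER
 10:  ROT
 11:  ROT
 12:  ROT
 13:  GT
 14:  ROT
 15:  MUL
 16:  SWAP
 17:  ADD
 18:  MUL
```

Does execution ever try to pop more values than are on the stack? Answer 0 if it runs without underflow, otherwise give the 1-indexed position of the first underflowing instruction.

PUSH 7  [7]
NEG     [-7]
NEG     [7]
PUSH 1  [7, 1]
OVER    [7, 1, 7]
OVER    [7, 1, 7, 1]
MUL     [7, 1, 7]
OVER    [7, 1, 7, 1]
OVER    [7, 1, 7, 1, 7]
ROT     [7, 1, 1, 7, 7]
ROT     [7, 1, 7, 7, 1]
ROT     [7, 1, 7, 1, 7]
GT      [7, 1, 7, 0]
ROT     [7, 7, 0, 1]
MUL     [7, 7, 0]
SWAP    [7, 0, 7]
ADD     [7, 7]
MUL     [49]

0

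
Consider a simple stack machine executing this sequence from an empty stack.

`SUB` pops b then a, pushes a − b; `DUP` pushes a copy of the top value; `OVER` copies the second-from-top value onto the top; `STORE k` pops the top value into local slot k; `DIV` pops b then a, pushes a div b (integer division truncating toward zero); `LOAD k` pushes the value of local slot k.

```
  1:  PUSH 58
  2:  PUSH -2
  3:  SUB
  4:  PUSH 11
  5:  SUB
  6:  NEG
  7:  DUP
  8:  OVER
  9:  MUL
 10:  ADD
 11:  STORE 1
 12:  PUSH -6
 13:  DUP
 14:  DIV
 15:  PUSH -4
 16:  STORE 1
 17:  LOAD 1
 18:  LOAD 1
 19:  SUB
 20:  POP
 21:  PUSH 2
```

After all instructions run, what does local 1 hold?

-4

PUSH 58 : [58]
PUSH -2 : [58, -2]
SUB     : [60]
PUSH 11 : [60, 11]
SUB     : [49]
NEG     : [-49]
DUP     : [-49, -49]
OVER    : [-49, -49, -49]
MUL     : [-49, 2401]
ADD     : [2352]
STORE 1 : []
PUSH -6 : [-6]
DUP     : [-6, -6]
DIV     : [1]
PUSH -4 : [1, -4]
STORE 1 : [1]
LOAD 1  : [1, -4]
LOAD 1  : [1, -4, -4]
SUB     : [1, 0]
POP     : [1]
PUSH 2  : [1, 2]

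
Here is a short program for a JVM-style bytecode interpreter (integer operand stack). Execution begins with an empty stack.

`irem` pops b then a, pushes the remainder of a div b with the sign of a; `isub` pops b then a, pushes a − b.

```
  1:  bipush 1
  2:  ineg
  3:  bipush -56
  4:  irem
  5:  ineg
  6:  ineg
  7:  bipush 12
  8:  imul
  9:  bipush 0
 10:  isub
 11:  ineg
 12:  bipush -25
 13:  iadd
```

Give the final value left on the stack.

-13

bipush 1   : [1]
ineg       : [-1]
bipush -56 : [-1, -56]
irem       : [-1]
ineg       : [1]
ineg       : [-1]
bipush 12  : [-1, 12]
imul       : [-12]
bipush 0   : [-12, 0]
isub       : [-12]
ineg       : [12]
bipush -25 : [12, -25]
iadd       : [-13]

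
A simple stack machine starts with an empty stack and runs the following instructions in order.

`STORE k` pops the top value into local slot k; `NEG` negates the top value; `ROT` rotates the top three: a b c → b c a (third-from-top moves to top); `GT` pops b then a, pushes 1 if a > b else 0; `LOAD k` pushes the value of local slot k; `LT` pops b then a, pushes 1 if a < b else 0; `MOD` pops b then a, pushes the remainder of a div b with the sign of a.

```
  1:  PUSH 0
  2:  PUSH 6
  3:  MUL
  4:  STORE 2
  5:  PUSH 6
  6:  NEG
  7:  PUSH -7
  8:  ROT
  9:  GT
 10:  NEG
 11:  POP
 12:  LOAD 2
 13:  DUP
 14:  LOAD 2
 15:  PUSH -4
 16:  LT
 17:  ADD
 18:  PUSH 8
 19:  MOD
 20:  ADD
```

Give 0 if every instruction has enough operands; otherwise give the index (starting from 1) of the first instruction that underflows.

PUSH 0  -> [0]
PUSH 6  -> [0, 6]
MUL     -> [0]
STORE 2 -> []
PUSH 6  -> [6]
NEG     -> [-6]
PUSH -7 -> [-6, -7]
ROT  — needs 3 operands, stack has 2 → underflow

8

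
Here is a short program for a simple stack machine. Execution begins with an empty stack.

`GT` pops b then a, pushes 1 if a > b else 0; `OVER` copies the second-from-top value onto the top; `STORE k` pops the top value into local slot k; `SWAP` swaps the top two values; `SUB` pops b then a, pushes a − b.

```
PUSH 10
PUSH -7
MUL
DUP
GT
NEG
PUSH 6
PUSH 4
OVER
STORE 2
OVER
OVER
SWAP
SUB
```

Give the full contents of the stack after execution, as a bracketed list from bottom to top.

PUSH 10  [10]
PUSH -7  [10, -7]
MUL      [-70]
DUP      [-70, -70]
GT       [0]
NEG      [0]
PUSH 6   [0, 6]
PUSH 4   [0, 6, 4]
OVER     [0, 6, 4, 6]
STORE 2  [0, 6, 4]
OVER     [0, 6, 4, 6]
OVER     [0, 6, 4, 6, 4]
SWAP     [0, 6, 4, 4, 6]
SUB      [0, 6, 4, -2]

[0, 6, 4, -2]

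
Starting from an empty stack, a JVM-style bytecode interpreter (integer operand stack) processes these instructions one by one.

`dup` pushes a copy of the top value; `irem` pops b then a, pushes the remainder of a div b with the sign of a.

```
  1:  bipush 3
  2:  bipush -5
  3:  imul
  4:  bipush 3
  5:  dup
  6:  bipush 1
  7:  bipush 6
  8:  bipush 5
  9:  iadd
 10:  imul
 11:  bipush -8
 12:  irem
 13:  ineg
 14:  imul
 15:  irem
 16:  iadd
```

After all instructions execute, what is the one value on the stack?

-12

bipush 3  → [3]
bipush -5 → [3, -5]
imul      → [-15]
bipush 3  → [-15, 3]
dup       → [-15, 3, 3]
bipush 1  → [-15, 3, 3, 1]
bipush 6  → [-15, 3, 3, 1, 6]
bipush 5  → [-15, 3, 3, 1, 6, 5]
iadd      → [-15, 3, 3, 1, 11]
imul      → [-15, 3, 3, 11]
bipush -8 → [-15, 3, 3, 11, -8]
irem      → [-15, 3, 3, 3]
ineg      → [-15, 3, 3, -3]
imul      → [-15, 3, -9]
irem      → [-15, 3]
iadd      → [-12]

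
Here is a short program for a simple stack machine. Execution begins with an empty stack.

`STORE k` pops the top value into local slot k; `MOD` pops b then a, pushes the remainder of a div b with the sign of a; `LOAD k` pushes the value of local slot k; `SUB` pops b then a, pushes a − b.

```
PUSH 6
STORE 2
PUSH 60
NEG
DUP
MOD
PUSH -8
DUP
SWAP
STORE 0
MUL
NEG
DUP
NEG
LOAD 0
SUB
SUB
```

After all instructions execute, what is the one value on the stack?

-8

PUSH 6   [6]
STORE 2  []
PUSH 60  [60]
NEG      [-60]
DUP      [-60, -60]
MOD      [0]
PUSH -8  [0, -8]
DUP      [0, -8, -8]
SWAP     [0, -8, -8]
STORE 0  [0, -8]
MUL      [0]
NEG      [0]
DUP      [0, 0]
NEG      [0, 0]
LOAD 0   [0, 0, -8]
SUB      [0, 8]
SUB      [-8]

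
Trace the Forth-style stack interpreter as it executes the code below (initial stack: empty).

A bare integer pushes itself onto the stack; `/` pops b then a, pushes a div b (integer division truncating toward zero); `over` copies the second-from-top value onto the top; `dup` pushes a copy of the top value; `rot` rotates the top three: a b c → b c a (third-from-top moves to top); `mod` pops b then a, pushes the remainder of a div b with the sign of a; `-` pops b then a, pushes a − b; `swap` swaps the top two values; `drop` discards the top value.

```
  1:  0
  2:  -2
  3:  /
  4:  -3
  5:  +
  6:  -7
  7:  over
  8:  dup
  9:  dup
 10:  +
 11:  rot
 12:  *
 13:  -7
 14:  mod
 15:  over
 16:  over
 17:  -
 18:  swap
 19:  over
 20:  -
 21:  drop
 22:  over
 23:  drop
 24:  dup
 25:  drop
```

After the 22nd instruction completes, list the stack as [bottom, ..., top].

[-3, -3, -3, -3]

0    → 0
-2   → 0 -2
/    → 0
-3   → 0 -3
+    → -3
-7   → -3 -7
over → -3 -7 -3
dup  → -3 -7 -3 -3
dup  → -3 -7 -3 -3 -3
+    → -3 -7 -3 -6
rot  → -3 -3 -6 -7
*    → -3 -3 42
-7   → -3 -3 42 -7
mod  → -3 -3 0
over → -3 -3 0 -3
over → -3 -3 0 -3 0
-    → -3 -3 0 -3
swap → -3 -3 -3 0
over → -3 -3 -3 0 -3
-    → -3 -3 -3 3
drop → -3 -3 -3
over → -3 -3 -3 -3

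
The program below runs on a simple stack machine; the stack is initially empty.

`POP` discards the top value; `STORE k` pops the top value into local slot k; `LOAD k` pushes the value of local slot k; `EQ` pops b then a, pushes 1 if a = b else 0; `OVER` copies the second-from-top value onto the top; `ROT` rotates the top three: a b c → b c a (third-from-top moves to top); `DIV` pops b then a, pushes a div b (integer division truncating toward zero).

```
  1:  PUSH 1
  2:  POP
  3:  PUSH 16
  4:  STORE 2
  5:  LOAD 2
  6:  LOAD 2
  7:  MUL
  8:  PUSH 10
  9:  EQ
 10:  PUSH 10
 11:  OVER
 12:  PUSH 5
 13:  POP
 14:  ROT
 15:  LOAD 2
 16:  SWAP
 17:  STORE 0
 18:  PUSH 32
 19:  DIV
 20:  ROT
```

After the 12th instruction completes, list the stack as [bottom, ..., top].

PUSH 1  : [1]
POP     : []
PUSH 16 : [16]
STORE 2 : []
LOAD 2  : [16]
LOAD 2  : [16, 16]
MUL     : [256]
PUSH 10 : [256, 10]
EQ      : [0]
PUSH 10 : [0, 10]
OVER    : [0, 10, 0]
PUSH 5  : [0, 10, 0, 5]

[0, 10, 0, 5]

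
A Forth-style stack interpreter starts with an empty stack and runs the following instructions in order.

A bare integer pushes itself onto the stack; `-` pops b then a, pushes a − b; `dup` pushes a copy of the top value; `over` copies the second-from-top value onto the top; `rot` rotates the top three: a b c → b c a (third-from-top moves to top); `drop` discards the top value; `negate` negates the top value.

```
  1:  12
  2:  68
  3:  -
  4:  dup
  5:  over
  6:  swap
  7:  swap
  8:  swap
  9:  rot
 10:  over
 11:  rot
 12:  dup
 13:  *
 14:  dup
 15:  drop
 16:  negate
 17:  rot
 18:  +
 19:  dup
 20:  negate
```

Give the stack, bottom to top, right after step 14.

12   → [12]
68   → [12, 68]
-    → [-56]
dup  → [-56, -56]
over → [-56, -56, -56]
swap → [-56, -56, -56]
swap → [-56, -56, -56]
swap → [-56, -56, -56]
rot  → [-56, -56, -56]
over → [-56, -56, -56, -56]
rot  → [-56, -56, -56, -56]
dup  → [-56, -56, -56, -56, -56]
*    → [-56, -56, -56, 3136]
dup  → [-56, -56, -56, 3136, 3136]

[-56, -56, -56, 3136, 3136]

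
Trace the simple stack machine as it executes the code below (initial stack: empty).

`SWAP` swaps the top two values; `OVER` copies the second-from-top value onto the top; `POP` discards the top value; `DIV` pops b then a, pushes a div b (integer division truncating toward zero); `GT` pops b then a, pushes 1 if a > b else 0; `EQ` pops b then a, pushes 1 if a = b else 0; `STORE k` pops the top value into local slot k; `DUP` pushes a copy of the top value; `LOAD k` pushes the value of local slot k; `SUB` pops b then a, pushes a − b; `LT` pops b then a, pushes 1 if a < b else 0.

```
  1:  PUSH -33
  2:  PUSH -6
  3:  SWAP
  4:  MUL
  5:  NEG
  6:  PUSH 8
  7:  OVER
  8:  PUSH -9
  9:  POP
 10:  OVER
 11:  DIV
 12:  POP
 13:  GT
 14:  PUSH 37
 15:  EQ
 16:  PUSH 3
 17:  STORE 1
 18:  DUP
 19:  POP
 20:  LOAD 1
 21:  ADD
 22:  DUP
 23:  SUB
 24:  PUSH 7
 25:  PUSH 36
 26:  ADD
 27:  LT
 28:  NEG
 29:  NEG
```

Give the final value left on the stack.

PUSH -33 → [-33]
PUSH -6  → [-33, -6]
SWAP     → [-6, -33]
MUL      → [198]
NEG      → [-198]
PUSH 8   → [-198, 8]
OVER     → [-198, 8, -198]
PUSH -9  → [-198, 8, -198, -9]
POP      → [-198, 8, -198]
OVER     → [-198, 8, -198, 8]
DIV      → [-198, 8, -24]
POP      → [-198, 8]
GT       → [0]
PUSH 37  → [0, 37]
EQ       → [0]
PUSH 3   → [0, 3]
STORE 1  → [0]
DUP      → [0, 0]
POP      → [0]
LOAD 1   → [0, 3]
ADD      → [3]
DUP      → [3, 3]
SUB      → [0]
PUSH 7   → [0, 7]
PUSH 36  → [0, 7, 36]
ADD      → [0, 43]
LT       → [1]
NEG      → [-1]
NEG      → [1]

1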